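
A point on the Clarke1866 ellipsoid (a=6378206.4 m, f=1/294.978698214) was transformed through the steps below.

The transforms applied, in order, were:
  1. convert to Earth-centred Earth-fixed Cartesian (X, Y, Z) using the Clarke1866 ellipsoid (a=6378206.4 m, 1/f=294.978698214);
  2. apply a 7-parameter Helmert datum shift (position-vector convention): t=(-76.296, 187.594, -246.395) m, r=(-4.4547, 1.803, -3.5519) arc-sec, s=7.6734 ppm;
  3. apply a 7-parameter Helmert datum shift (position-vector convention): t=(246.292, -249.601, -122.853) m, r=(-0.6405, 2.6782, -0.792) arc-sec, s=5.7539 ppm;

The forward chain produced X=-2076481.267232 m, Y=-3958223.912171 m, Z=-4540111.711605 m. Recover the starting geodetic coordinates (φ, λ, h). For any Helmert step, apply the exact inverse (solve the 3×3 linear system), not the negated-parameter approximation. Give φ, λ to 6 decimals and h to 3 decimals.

start: X=-2076481.2672, Y=-3958223.9122, Z=-4540111.7116 m
→ Helmert⁻¹: X=-2076641.4639, Y=-3957945.4135, Z=-4540001.9901
→ Helmert⁻¹: X=-2076441.3924, Y=-3958040.3453, Z=-4539824.3924
→ geod (Bowring, a=6378206.400): φ=-45.64074200°, λ=-117.68211000°, h=3648.3250 m

φ=-45.640742°, λ=-117.682110°, h=3648.325 m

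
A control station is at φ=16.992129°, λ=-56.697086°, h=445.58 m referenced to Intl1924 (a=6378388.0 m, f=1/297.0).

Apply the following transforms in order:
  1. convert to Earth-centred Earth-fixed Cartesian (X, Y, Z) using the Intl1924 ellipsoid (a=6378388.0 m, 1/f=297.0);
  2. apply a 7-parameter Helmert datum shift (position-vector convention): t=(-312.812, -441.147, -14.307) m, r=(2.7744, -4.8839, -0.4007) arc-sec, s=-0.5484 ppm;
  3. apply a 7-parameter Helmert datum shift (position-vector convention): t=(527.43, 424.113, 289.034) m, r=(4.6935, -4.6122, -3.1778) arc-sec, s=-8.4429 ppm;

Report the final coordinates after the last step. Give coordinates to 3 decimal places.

X=3350471.550 m, Y=-5100120.197 m, Z=1852380.621 m

start: φ=16.992129°, λ=-56.697086°, h=445.580 m
→ ECEF (a=6378388.000, f=1/297.0): X=3350460.8111, Y=-5100023.8446, Z=1852152.9642
→ Helmert 7p (PV): X=3350092.3993, Y=-5100493.6162, Z=1852148.3743
→ Helmert 7p (PV): X=3350471.5504, Y=-5100120.1975, Z=1852380.6208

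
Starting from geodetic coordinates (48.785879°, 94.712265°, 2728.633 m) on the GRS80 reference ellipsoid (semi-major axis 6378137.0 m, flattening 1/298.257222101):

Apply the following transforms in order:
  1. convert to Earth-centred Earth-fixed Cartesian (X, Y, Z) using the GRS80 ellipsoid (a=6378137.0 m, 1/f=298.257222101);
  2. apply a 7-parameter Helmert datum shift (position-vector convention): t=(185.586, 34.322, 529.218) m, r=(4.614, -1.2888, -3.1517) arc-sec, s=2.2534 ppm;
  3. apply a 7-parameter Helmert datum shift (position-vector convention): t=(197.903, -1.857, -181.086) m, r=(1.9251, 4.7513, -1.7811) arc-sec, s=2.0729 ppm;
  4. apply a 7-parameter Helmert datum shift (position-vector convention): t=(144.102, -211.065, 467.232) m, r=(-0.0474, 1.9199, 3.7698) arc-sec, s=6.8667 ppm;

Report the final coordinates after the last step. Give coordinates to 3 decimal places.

X=-345365.877 m, Y=4197656.705 m, Z=4777965.792 m

start: φ=48.785879°, λ=94.712265°, h=2728.633 m
→ ECEF (a=6378137.000, f=1/298.257222101): X=-346037.9425, Y=4197936.7079, Z=4776955.8157
→ Helmert 7p (PV): X=-345818.8400, Y=4197878.9196, Z=4777587.5411
→ Helmert 7p (PV): X=-345475.3533, Y=4197844.1605, Z=4777463.5040
→ Helmert 7p (PV): X=-345365.8774, Y=4197656.7046, Z=4777965.7924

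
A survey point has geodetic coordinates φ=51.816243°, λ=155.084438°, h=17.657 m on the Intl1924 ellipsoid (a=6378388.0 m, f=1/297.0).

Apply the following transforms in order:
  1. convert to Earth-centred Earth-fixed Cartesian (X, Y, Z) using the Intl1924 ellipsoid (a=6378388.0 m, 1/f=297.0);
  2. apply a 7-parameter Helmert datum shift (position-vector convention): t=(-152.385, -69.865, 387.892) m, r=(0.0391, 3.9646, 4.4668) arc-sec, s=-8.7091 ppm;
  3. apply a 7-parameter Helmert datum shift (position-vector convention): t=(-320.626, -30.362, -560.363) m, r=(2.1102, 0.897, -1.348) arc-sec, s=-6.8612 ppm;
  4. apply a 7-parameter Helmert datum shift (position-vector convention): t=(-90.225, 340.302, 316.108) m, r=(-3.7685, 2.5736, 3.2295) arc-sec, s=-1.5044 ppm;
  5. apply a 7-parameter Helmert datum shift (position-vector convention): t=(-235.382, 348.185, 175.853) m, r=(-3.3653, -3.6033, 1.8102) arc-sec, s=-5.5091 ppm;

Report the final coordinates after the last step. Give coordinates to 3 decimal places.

X=-3584199.099 m, Y=1665121.846 m, Z=4990534.873 m

start: φ=51.816243°, λ=155.084438°, h=17.657 m
→ ECEF (a=6378388.000, f=1/297.0): X=-3583508.2781, Y=1664592.3365, Z=4990301.7415
→ Helmert 7p (PV): X=-3583569.5842, Y=1664429.4258, Z=4990715.3658
→ Helmert 7p (PV): X=-3583833.0418, Y=1664360.0060, Z=4990153.3724
→ Helmert 7p (PV): X=-3583881.6713, Y=1664732.8629, Z=4990476.2811
→ Helmert 7p (PV): X=-3584199.0987, Y=1665121.8458, Z=4990534.8728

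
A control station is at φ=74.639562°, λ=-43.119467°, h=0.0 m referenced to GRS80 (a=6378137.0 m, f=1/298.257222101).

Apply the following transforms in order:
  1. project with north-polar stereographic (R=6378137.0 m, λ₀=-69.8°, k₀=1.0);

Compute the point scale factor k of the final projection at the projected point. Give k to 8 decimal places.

start: φ=74.639562°, λ=-43.119467°, h=0.000 m
→ into stereo (λ₀=-69.8°): φ=74.63956200°, λ−λ₀=26.68053300°
scale k = 1.01818554

1.01818554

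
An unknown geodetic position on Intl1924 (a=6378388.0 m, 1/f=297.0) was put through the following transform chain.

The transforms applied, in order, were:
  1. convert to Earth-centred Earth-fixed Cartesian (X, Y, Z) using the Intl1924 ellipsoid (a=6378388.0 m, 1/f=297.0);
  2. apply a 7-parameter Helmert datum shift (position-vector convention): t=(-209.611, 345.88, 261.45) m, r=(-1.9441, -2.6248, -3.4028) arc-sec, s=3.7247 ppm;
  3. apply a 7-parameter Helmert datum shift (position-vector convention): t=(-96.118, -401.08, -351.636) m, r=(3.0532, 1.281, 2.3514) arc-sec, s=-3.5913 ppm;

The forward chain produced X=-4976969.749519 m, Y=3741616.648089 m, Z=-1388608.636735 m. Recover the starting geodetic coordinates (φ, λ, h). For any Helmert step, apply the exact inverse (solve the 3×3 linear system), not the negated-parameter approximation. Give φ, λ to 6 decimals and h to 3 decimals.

start: X=-4976969.7495, Y=3741616.6481, Z=-1388608.6367 m
→ Helmert⁻¹: X=-4976840.2235, Y=3742067.3516, Z=-1388348.2862
→ Helmert⁻¹: X=-4976691.4721, Y=3741638.5202, Z=-1388505.9678
→ geod (Bowring, a=6378388.000): φ=-12.65387800°, λ=143.06296400°, h=1918.4490 m

φ=-12.653878°, λ=143.062964°, h=1918.449 m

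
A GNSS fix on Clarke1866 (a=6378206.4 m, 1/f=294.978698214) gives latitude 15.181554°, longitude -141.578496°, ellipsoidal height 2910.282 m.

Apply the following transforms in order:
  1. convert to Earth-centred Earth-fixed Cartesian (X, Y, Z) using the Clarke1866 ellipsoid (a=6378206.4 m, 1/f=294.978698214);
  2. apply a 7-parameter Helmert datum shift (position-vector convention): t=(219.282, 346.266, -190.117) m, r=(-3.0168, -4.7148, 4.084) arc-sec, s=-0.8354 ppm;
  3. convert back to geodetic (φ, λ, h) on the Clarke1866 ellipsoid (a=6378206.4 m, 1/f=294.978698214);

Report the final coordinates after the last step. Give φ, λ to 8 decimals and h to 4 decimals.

φ=15.18030369°, λ=-141.57901372°, h=2481.5928 m

start: φ=15.181554°, λ=-141.578496°, h=2910.282 m
→ ECEF (a=6378206.400, f=1/294.978698214): X=-4825998.0678, Y=-3827988.9251, Z=1660156.5614
→ Helmert 7p (PV): X=-4825736.9086, Y=-3827710.7337, Z=1659910.7326
→ geod (Bowring, a=6378206.400): φ=15.18030369°, λ=-141.57901372°, h=2481.5928 m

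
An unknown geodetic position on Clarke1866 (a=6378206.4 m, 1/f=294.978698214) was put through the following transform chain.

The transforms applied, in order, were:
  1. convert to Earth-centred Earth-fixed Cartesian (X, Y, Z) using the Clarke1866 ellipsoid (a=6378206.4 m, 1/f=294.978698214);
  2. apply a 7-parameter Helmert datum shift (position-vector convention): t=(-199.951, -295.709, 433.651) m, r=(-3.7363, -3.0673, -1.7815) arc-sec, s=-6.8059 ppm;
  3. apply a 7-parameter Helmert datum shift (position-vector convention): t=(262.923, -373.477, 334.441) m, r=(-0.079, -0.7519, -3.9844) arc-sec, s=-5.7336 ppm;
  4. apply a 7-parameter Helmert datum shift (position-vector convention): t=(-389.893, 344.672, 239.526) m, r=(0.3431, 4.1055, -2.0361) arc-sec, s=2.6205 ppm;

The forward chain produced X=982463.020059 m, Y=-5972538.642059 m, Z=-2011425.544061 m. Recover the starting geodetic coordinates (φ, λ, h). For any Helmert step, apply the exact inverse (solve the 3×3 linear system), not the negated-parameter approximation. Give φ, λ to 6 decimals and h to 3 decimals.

φ=-18.509384°, λ=-80.652891°, h=2350.322 m

start: X=982463.0201, Y=-5972538.6421, Z=-2011425.5441 m
→ Helmert⁻¹: X=982949.3369, Y=-5972861.3053, Z=-2011630.2986
→ Helmert⁻¹: X=982800.0843, Y=-5972502.3171, Z=-2011982.1456
→ Helmert⁻¹: X=983028.3791, Y=-5972202.3087, Z=-2012552.2923
→ geod (Bowring, a=6378206.400): φ=-18.50938400°, λ=-80.65289100°, h=2350.3220 m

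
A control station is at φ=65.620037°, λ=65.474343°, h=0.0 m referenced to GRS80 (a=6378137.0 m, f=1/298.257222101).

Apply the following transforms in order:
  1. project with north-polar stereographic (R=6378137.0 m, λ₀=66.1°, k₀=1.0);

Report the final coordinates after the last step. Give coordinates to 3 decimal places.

start: φ=65.620037°, λ=65.474343°, h=0.000 m
→ stereo (R=6378137.0, λ₀=66.1°): E=-30090.6905, N=-2755505.0813

E=-30090.691 m, N=-2755505.081 m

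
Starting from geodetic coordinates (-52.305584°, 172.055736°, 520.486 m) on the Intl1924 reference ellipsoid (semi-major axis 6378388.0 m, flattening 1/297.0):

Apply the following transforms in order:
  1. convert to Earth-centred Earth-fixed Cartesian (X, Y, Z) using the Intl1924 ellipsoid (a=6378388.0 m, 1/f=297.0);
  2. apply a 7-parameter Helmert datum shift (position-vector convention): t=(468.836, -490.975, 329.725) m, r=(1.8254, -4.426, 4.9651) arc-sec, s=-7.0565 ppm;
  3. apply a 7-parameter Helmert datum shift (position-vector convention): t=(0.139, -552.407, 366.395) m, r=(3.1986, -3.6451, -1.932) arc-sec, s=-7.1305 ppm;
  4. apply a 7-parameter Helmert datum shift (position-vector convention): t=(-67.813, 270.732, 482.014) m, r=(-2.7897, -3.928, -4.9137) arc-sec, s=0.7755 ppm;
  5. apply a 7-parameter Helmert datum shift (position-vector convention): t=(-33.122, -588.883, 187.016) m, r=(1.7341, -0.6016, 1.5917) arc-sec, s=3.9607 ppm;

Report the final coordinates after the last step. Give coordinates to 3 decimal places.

X=-3870393.988 m, Y=538944.350 m, Z=-5022990.344 m

start: φ=-52.305584°, λ=172.055736°, h=520.486 m
→ ECEF (a=6378388.000, f=1/297.0): X=-3871106.2511, Y=540208.9259, Z=-5024176.9132
→ Helmert 7p (PV): X=-3870515.2949, Y=539665.4189, Z=-5023890.0195
→ Helmert 7p (PV): X=-3870393.7211, Y=539223.3233, Z=-5023547.8320
→ Helmert 7p (PV): X=-3870356.0242, Y=539518.7324, Z=-5023150.7125
→ Helmert 7p (PV): X=-3870393.9881, Y=538944.3501, Z=-5022990.3443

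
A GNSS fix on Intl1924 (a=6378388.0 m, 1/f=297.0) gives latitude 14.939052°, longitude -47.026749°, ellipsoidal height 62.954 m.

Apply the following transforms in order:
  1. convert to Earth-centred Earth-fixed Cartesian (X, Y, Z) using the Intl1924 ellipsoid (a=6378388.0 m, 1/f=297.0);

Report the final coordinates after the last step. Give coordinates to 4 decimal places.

X=4201896.5684 m, Y=-4510202.0983 m, Z=1633620.7283 m

start: φ=14.939052°, λ=-47.026749°, h=62.954 m
→ ECEF (a=6378388.000, f=1/297.0): X=4201896.5684, Y=-4510202.0983, Z=1633620.7283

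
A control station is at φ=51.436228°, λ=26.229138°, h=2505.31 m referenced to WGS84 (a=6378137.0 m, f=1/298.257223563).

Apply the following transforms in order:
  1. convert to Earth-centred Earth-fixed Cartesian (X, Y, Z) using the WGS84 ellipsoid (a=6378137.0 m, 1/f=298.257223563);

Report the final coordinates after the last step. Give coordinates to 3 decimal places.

start: φ=51.436228°, λ=26.229138°, h=2505.310 m
→ ECEF (a=6378137.000, f=1/298.257223563): X=3575361.6068, Y=1761555.0918, Z=4965901.5060

X=3575361.607 m, Y=1761555.092 m, Z=4965901.506 m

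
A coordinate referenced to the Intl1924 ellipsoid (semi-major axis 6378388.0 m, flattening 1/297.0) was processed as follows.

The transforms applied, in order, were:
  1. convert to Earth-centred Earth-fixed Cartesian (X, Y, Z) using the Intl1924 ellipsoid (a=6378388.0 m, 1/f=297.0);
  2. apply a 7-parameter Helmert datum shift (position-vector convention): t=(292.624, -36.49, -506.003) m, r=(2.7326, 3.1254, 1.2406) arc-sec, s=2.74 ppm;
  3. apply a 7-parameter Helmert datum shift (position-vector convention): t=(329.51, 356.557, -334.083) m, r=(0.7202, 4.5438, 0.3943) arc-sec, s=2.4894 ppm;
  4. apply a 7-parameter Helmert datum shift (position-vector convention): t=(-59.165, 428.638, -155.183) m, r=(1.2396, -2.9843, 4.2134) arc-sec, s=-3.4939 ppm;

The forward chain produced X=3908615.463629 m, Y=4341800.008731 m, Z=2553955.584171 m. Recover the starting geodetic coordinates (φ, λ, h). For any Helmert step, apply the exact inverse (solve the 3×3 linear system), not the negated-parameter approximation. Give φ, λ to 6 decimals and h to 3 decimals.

φ=23.767391°, λ=48.003901°, h=437.195 m

start: X=3908615.4636, Y=4341800.0087, Z=2553955.5842 m
→ Helmert⁻¹: X=3908813.9185, Y=4341322.0423, Z=2554037.0469
→ Helmert⁻¹: X=3908426.7055, Y=4340956.1267, Z=2554435.7126
→ Helmert⁻¹: X=3908110.7692, Y=4340991.0645, Z=2554936.4227
→ geod (Bowring, a=6378388.000): φ=23.76739100°, λ=48.00390100°, h=437.1950 m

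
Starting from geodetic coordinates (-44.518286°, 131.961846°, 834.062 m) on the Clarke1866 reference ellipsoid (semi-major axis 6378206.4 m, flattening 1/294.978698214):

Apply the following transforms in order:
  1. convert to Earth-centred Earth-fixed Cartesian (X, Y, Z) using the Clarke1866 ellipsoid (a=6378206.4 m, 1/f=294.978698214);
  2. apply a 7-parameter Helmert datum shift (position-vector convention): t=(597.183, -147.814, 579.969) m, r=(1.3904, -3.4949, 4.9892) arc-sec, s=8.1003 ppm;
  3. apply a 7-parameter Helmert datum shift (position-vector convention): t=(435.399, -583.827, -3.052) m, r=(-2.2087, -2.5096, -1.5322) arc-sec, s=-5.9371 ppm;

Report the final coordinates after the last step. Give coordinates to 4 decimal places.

X=-3045212.6911 m, Y=3387012.6771 m, Z=-4449254.0801 m

start: φ=-44.518286°, λ=131.961846°, h=834.062 m
→ ECEF (a=6378206.400, f=1/294.978698214): X=-3046311.4265, Y=3387805.6968, Z=-4449719.2569
→ Helmert 7p (PV): X=-3045745.4700, Y=3387641.6344, Z=-4449204.1115
→ Helmert 7p (PV): X=-3045212.6911, Y=3387012.6771, Z=-4449254.0801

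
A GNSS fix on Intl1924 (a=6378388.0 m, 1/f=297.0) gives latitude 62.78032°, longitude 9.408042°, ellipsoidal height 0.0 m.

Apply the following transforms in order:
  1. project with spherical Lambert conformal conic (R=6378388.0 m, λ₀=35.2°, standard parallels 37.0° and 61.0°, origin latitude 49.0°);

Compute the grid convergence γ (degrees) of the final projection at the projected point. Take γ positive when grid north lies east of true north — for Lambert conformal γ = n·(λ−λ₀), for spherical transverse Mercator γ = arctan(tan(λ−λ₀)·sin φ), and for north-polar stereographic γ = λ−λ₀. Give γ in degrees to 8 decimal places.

start: φ=62.780320°, λ=9.408042°, h=0.000 m
→ into lcc (λ₀=35.2°): φ=62.78032000°, λ−λ₀=-25.79195800°
convergence γ = -19.61255967°

-19.61255967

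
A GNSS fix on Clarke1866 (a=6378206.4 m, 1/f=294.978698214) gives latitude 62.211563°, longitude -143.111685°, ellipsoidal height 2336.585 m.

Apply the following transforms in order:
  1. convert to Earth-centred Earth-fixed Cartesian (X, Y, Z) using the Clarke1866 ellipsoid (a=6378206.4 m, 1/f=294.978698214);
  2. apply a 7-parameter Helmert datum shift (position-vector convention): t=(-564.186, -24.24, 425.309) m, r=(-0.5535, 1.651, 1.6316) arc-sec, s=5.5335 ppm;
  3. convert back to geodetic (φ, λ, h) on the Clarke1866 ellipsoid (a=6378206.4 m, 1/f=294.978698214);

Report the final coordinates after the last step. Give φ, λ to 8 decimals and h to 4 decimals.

start: φ=62.211563°, λ=-143.111685°, h=2336.585 m
→ ECEF (a=6378206.400, f=1/294.978698214): X=-2385479.4883, Y=-1790308.0252, Z=5621418.2658
→ Helmert 7p (PV): X=-2385997.7169, Y=-1790345.9568, Z=5621898.5793
→ geod (Bowring, a=6378206.400): φ=62.21010196°, λ=-143.11707714°, h=2965.3649 m

φ=62.21010196°, λ=-143.11707714°, h=2965.3649 m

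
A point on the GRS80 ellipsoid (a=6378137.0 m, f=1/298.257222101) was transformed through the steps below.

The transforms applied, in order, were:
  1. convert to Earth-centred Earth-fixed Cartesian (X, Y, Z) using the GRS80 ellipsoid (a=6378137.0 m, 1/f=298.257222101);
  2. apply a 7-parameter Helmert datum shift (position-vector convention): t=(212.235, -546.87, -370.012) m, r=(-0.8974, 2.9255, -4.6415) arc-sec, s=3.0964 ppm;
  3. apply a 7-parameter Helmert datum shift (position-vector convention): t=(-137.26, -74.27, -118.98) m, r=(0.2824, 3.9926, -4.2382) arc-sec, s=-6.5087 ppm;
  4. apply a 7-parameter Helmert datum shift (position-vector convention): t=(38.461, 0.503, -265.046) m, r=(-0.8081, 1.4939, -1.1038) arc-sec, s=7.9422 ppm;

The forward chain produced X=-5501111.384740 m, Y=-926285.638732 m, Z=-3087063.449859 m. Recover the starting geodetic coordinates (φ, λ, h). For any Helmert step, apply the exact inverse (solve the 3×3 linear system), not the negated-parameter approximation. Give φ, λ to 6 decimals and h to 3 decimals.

φ=-29.118965°, λ=-170.445812°, h=2258.701 m

start: X=-5501111.3847, Y=-926285.6387, Z=-3087063.4499 m
→ Helmert⁻¹: X=-5501078.8412, Y=-926296.1299, Z=-3086817.3594
→ Helmert⁻¹: X=-5500898.6008, Y=-926345.1437, Z=-3086823.6807
→ Helmert⁻¹: X=-5501029.1900, Y=-925905.7660, Z=-3086526.1626
→ geod (Bowring, a=6378137.000): φ=-29.11896500°, λ=-170.44581200°, h=2258.7010 m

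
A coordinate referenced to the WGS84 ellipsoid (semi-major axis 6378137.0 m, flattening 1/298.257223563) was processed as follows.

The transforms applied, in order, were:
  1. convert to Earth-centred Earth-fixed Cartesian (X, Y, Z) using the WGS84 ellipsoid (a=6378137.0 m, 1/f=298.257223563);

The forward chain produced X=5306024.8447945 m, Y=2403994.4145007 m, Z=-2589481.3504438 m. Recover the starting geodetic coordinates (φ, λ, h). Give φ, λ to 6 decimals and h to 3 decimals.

start: X=5306024.8448, Y=2403994.4145, Z=-2589481.3504 m
→ geod (Bowring, a=6378137.000): φ=-24.10974800°, λ=24.37379800°, h=239.8990 m

φ=-24.109748°, λ=24.373798°, h=239.899 m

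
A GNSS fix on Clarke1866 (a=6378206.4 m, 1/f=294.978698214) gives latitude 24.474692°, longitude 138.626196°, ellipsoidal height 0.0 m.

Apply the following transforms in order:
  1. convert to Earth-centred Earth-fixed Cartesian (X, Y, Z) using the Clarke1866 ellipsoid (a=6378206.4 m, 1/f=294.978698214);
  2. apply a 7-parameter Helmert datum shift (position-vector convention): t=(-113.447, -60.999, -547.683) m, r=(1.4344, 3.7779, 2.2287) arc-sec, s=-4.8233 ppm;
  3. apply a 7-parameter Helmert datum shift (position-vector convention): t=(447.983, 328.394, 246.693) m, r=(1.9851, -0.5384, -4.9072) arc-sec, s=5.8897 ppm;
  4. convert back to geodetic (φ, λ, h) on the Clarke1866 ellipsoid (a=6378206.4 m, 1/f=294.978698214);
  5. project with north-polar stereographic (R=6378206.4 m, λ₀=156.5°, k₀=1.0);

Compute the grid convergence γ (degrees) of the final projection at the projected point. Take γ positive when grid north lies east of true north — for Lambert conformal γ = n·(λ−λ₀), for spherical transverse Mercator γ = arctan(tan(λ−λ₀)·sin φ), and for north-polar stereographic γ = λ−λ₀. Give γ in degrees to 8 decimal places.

start: φ=24.474692°, λ=138.626196°, h=0.000 m
→ ECEF (a=6378206.400, f=1/294.978698214): X=-4358748.5642, Y=3839213.4087, Z=2626075.3283
→ Helmert 7p (PV): X=-4358834.3719, Y=3839068.5337, Z=2625621.5108
→ Helmert 7p (PV): X=-4358327.5797, Y=3839497.9701, Z=2625909.2379
→ geod (Bowring, a=6378206.400): φ=24.47380521°, λ=138.62134472°, h=-185.1303 m
→ into stereo (λ₀=156.5°): φ=24.47380521°, λ−λ₀=-17.87865528°
convergence γ = -17.87865528°

-17.87865528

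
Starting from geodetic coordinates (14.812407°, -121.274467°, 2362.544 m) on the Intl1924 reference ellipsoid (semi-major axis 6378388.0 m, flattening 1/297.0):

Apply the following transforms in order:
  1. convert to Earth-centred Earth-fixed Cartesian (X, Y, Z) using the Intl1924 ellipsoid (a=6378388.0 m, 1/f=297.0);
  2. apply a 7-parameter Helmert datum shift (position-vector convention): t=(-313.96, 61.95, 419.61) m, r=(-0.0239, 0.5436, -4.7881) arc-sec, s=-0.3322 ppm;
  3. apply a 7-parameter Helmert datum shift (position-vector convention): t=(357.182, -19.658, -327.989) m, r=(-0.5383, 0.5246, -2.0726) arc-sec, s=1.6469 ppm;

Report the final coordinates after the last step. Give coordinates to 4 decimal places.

X=-3203242.8492 m, Y=-5273344.6797 m, Z=1620789.7216 m

start: φ=14.812407°, λ=-121.274467°, h=2362.544 m
→ ECEF (a=6378388.000, f=1/297.0): X=-3203114.8501, Y=-5273491.0024, Z=1620665.0066
→ Helmert 7p (PV): X=-3203545.8902, Y=-5273352.7577, Z=1621093.1309
→ Helmert 7p (PV): X=-3203242.8492, Y=-5273344.6797, Z=1620789.7216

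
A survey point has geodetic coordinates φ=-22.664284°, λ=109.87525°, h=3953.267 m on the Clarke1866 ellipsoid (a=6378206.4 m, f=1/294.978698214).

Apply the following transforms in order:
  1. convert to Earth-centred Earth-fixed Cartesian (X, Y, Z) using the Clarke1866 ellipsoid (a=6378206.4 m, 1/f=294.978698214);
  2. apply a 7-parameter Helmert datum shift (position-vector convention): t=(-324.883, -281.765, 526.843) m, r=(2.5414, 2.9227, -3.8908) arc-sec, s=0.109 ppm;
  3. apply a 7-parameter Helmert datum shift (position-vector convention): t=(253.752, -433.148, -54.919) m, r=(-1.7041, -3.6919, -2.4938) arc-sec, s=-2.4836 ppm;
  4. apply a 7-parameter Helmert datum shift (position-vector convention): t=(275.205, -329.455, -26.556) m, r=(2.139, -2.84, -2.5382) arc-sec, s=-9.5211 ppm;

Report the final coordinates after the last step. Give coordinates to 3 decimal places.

X=-2002707.559 m, Y=5540317.790 m, Z=-2443316.065 m

start: φ=-22.664284°, λ=109.875250°, h=3953.267 m
→ ECEF (a=6378206.400, f=1/294.978698214): X=-2003217.9053, Y=5541306.1473, Z=-2443835.3960
→ Helmert 7p (PV): X=-2003473.1085, Y=5541092.8839, Z=-2443212.1598
→ Helmert 7p (PV): X=-2003103.6569, Y=5540650.0115, Z=-2443342.6493
→ Helmert 7p (PV): X=-2002707.5588, Y=5540317.7900, Z=-2443316.0650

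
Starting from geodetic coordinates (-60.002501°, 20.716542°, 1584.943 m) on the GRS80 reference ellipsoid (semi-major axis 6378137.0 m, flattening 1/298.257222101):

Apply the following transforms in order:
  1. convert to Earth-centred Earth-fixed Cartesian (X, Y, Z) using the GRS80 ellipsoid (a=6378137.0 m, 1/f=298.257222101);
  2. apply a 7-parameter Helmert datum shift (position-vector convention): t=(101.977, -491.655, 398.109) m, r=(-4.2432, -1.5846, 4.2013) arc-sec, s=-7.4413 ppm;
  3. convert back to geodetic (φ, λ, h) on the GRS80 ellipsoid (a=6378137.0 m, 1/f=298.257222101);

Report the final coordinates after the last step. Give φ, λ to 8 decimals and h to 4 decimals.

start: φ=-60.002501°, λ=20.716542°, h=1584.943 m
→ ECEF (a=6378137.000, f=1/298.257222101): X=2990901.4689, Y=1131154.4008, Z=-5501989.0851
→ Helmert 7p (PV): X=2991000.4179, Y=1130602.0643, Z=-5501550.3267
→ geod (Bowring, a=6378137.000): φ=-60.00133129°, λ=20.70665761°, h=1153.5689 m

φ=-60.00133129°, λ=20.70665761°, h=1153.5689 m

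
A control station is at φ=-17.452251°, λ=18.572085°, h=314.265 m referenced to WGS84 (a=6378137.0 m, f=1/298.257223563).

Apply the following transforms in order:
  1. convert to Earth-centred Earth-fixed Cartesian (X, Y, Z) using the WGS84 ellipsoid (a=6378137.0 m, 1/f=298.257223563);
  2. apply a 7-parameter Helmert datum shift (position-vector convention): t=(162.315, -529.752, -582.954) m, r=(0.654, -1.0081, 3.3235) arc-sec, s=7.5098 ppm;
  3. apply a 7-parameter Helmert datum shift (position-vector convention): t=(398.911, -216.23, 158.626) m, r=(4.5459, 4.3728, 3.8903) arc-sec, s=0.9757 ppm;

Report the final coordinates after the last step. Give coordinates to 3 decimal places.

start: φ=-17.452251°, λ=18.572085°, h=314.265 m
→ ECEF (a=6378137.000, f=1/298.257223563): X=5769695.0468, Y=1938588.0045, Z=-1900733.8015
→ Helmert 7p (PV): X=5769878.7445, Y=1938171.8041, Z=-1901296.6839
→ Helmert 7p (PV): X=5770206.4224, Y=1938108.1922, Z=-1901219.5185

X=5770206.422 m, Y=1938108.192 m, Z=-1901219.518 m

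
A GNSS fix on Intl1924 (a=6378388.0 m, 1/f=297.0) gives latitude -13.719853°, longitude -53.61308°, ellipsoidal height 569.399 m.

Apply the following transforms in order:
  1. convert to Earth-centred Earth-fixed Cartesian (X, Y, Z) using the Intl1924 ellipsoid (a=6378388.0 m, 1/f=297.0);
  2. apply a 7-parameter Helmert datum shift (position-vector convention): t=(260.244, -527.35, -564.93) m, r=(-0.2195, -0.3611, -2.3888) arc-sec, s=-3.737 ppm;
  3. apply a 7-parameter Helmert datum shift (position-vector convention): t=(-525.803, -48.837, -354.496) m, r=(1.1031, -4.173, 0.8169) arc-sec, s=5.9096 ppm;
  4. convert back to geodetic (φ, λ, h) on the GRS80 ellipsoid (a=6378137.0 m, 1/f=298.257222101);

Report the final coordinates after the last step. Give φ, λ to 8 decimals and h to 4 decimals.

φ=-13.72633557°, λ=-53.61837103°, h=1344.7451 m

start: φ=-13.719853°, λ=-53.613080°, h=569.399 m
→ ECEF (a=6378388.000, f=1/297.0): X=3676941.6154, Y=-4989666.7076, Z=-1503041.9706
→ Helmert 7p (PV): X=3677132.9637, Y=-4990219.5940, Z=-1503589.5368
→ Helmert 7p (PV): X=3676679.0744, Y=-4990275.3168, Z=-1503905.2127
→ geod (Bowring, a=6378137.000): φ=-13.72633557°, λ=-53.61837103°, h=1344.7451 m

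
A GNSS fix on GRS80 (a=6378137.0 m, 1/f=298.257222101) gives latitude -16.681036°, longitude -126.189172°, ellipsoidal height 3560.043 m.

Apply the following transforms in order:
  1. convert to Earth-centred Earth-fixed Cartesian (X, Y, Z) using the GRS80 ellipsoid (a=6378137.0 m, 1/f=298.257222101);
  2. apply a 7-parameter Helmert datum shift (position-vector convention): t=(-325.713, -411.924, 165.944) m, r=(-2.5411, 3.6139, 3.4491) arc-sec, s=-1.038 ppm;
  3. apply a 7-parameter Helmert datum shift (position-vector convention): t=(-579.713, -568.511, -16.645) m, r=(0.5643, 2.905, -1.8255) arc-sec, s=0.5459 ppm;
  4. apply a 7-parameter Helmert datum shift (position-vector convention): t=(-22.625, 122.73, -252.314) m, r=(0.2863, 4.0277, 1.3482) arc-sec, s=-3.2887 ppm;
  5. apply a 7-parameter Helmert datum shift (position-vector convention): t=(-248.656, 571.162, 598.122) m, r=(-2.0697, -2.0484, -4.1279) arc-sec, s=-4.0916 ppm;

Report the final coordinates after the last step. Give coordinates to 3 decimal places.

start: φ=-16.681036°, λ=-126.189172°, h=3560.043 m
→ ECEF (a=6378137.000, f=1/298.257222101): X=-3610517.8933, Y=-4935103.7615, Z=-1820070.1800
→ Helmert 7p (PV): X=-3610789.2241, Y=-4935593.3593, Z=-1819778.2897
→ Helmert 7p (PV): X=-3611440.2191, Y=-4936127.6296, Z=-1819758.5771
→ Helmert 7p (PV): X=-3611454.2375, Y=-4936009.7456, Z=-1819941.2381
→ Helmert 7p (PV): X=-3611768.8253, Y=-4935364.3746, Z=-1819322.0059

X=-3611768.825 m, Y=-4935364.375 m, Z=-1819322.006 m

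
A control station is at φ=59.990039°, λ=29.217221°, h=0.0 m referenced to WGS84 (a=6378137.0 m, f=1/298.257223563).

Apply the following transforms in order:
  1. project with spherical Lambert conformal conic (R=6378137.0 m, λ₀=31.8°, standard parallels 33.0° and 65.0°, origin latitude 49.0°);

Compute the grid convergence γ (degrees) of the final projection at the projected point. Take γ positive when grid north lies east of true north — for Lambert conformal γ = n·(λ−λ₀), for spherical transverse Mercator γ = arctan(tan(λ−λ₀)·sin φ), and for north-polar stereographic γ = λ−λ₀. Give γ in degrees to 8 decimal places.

start: φ=59.990039°, λ=29.217221°, h=0.000 m
→ into lcc (λ₀=31.8°): φ=59.99003900°, λ−λ₀=-2.58277900°
convergence γ = -1.97616545°

-1.97616545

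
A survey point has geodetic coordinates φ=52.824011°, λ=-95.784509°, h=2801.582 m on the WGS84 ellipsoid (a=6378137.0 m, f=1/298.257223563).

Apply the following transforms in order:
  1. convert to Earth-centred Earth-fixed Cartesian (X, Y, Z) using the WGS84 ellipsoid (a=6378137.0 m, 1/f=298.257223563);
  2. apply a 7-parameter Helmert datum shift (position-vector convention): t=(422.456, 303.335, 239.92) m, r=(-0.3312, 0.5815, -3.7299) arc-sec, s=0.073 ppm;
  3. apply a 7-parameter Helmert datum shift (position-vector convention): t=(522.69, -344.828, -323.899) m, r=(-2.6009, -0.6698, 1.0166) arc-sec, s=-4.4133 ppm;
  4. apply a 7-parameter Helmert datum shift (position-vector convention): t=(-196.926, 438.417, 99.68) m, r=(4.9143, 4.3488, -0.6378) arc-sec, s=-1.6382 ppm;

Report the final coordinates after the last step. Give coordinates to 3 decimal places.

start: φ=52.824011°, λ=-95.784509°, h=2801.582 m
→ ECEF (a=6378137.000, f=1/298.257223563): X=-389441.7244, Y=-3844320.1868, Z=5060965.2864
→ Helmert 7p (PV): X=-389074.5461, Y=-3844001.9637, Z=5061212.8466
→ Helmert 7p (PV): X=-388547.6286, Y=-3844267.9254, Z=5060913.8183
→ Helmert 7p (PV): X=-388649.1031, Y=-3843942.5864, Z=5060921.8092

X=-388649.103 m, Y=-3843942.586 m, Z=5060921.809 m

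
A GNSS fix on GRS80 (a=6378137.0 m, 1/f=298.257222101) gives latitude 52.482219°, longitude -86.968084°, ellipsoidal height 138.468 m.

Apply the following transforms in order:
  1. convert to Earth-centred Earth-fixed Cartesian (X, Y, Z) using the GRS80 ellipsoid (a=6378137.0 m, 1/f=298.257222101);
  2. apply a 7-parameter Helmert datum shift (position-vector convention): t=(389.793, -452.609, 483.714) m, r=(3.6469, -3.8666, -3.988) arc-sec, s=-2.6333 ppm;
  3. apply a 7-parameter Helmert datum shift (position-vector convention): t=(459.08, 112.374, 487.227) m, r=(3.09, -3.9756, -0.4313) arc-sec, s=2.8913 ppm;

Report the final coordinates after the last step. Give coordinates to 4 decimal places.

start: φ=52.482219°, λ=-86.968084°, h=138.468 m
→ ECEF (a=6378137.000, f=1/298.257222101): X=205889.5214, Y=-3887174.8483, Z=5035769.6674
→ Helmert 7p (PV): X=206109.2170, Y=-3887710.2375, Z=5036175.2526
→ Helmert 7p (PV): X=206463.6949, Y=-3887684.9809, Z=5036622.7723

X=206463.6949 m, Y=-3887684.9809 m, Z=5036622.7723 m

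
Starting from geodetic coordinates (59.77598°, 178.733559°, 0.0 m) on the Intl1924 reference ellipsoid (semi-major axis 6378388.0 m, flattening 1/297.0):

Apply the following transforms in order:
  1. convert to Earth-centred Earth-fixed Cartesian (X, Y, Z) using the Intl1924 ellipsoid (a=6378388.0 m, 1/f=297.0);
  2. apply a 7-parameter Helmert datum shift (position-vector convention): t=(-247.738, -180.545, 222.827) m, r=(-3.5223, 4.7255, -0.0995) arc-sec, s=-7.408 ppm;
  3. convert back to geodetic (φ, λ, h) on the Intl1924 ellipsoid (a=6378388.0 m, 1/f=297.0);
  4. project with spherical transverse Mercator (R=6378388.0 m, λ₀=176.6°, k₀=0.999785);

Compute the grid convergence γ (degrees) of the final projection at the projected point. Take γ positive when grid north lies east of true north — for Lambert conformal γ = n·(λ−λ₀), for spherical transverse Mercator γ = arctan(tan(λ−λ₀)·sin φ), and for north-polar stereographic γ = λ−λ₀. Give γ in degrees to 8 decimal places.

start: φ=59.775980°, λ=178.733559°, h=0.000 m
→ ECEF (a=6378388.000, f=1/297.0): X=-3218069.0793, Y=71142.3861, Z=5488073.7456
→ Helmert 7p (PV): X=-3218167.2134, Y=71056.5834, Z=5488328.4271
→ geod (Bowring, a=6378388.000): φ=59.77638448°, λ=178.73512448°, h=268.4941 m
→ into tm (λ₀=176.6°): φ=59.77638448°, λ−λ₀=2.13512448°
convergence γ = 1.84510783°

1.84510783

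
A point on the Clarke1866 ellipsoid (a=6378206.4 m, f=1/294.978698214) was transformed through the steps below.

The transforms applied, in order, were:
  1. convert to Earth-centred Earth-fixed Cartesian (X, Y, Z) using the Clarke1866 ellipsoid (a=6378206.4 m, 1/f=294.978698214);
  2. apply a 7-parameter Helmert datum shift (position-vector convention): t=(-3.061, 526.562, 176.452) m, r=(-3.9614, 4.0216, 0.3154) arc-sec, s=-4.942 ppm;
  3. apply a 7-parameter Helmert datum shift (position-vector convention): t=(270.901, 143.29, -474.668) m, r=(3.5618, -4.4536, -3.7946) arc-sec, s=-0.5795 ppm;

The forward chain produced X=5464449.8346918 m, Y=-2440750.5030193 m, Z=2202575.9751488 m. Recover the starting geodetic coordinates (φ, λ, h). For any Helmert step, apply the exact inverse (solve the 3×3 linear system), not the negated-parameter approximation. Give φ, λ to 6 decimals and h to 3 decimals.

start: X=5464449.8347, Y=-2440750.5030, Z=2202575.9751 m
→ Helmert⁻¹: X=5464274.5681, Y=-2440756.6415, Z=2202976.0843
→ Helmert⁻¹: X=5464257.9506, Y=-2441345.9308, Z=2202870.1696
→ geod (Bowring, a=6378206.400): φ=20.33384000°, λ=-24.07435300°, h=1760.8710 m

φ=20.333840°, λ=-24.074353°, h=1760.871 m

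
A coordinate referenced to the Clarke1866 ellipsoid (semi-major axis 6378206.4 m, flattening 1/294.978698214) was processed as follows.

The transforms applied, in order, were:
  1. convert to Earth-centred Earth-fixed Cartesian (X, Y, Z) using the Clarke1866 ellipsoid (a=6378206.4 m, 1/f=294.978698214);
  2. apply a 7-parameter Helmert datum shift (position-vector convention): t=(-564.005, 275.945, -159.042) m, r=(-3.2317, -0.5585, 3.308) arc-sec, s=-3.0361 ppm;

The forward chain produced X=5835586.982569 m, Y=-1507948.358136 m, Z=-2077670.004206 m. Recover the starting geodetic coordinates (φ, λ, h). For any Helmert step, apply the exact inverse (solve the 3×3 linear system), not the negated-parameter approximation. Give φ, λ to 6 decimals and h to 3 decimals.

start: X=5835586.9826, Y=-1507948.3581, Z=-2077670.0042 m
→ Helmert⁻¹: X=5836138.8920, Y=-1508289.9296, Z=-2077556.7036
→ geod (Bowring, a=6378206.400): φ=-19.13708900°, λ=-14.49044600°, h=-31.7440 m

φ=-19.137089°, λ=-14.490446°, h=-31.744 m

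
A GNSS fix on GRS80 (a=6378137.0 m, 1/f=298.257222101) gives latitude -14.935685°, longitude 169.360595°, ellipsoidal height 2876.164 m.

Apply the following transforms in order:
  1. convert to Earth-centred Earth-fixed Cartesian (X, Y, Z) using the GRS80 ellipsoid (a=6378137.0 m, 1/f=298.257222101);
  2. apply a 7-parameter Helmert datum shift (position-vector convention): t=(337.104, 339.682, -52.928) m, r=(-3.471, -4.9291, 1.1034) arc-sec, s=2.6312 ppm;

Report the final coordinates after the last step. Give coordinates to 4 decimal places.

start: φ=-14.935685°, λ=169.360595°, h=2876.164 m
→ ECEF (a=6378137.000, f=1/298.257222101): X=-6060790.0709, Y=1138560.8649, Z=-1633966.5278
→ Helmert 7p (PV): X=-6060435.9578, Y=1138843.6246, Z=-1634187.7495

X=-6060435.9578 m, Y=1138843.6246 m, Z=-1634187.7495 m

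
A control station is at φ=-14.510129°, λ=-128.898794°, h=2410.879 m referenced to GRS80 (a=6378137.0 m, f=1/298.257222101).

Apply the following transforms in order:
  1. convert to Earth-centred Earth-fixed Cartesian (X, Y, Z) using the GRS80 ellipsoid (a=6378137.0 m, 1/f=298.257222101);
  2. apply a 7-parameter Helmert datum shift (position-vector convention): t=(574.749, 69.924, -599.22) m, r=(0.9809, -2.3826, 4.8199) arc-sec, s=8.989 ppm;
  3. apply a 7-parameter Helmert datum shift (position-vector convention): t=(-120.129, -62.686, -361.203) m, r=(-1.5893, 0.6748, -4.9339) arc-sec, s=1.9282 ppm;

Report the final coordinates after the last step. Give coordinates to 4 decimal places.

start: φ=-14.510129°, λ=-128.898794°, h=2410.879 m
→ ECEF (a=6378137.000, f=1/298.257222101): X=-3879660.3497, Y=-4808322.8696, Z=-1588289.3240
→ Helmert 7p (PV): X=-3878989.7685, Y=-4808379.2733, Z=-1588970.5026
→ Helmert 7p (PV): X=-3879237.5931, Y=-4808370.6876, Z=-1589285.0299

X=-3879237.5931 m, Y=-4808370.6876 m, Z=-1589285.0299 m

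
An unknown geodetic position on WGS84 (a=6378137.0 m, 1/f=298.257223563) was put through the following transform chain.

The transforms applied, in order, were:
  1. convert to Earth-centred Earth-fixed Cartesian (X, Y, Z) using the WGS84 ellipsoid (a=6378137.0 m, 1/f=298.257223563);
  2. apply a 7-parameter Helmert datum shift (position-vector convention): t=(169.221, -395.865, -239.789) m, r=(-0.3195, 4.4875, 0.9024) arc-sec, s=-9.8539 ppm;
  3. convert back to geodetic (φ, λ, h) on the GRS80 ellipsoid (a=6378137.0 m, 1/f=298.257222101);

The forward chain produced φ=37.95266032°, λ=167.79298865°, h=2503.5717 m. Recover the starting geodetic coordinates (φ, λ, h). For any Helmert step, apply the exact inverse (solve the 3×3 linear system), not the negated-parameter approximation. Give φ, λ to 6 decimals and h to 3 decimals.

φ=37.951780°, λ=167.789016°, h=2909.836 m

start: φ=37.952660°, λ=167.792989°, h=2503.572 m
→ ECEF (a=6378137.000, f=1/298.257222101): X=-4923735.8970, Y=1065180.0877, Z=3902841.7393
→ Helmert⁻¹: X=-4924033.8902, Y=1065601.9496, Z=3903014.5125
→ geod (Bowring, a=6378137.000): φ=37.95178000°, λ=167.78901600°, h=2909.8360 m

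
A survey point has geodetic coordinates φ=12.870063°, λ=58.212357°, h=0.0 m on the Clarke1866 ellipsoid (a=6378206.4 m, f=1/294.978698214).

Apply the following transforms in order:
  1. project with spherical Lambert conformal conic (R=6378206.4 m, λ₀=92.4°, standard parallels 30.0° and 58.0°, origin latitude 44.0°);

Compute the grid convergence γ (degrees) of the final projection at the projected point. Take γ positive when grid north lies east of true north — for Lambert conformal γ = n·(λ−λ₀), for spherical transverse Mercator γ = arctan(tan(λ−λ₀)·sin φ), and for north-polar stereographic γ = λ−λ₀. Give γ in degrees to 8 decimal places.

start: φ=12.870063°, λ=58.212357°, h=0.000 m
→ into lcc (λ₀=92.4°): φ=12.87006300°, λ−λ₀=-34.18764300°
convergence γ = -23.99443699°

-23.99443699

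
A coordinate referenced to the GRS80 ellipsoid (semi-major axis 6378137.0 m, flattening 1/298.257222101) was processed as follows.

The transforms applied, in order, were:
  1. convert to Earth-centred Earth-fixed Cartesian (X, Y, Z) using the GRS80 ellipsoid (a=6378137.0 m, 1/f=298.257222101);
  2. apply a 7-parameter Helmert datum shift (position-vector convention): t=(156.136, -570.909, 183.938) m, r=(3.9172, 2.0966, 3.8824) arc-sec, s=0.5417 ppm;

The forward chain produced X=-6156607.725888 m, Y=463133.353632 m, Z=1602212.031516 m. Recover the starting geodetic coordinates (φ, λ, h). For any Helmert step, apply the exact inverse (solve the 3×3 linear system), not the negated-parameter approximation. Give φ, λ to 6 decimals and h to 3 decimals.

start: X=-6156607.7259, Y=463133.3536, Z=1602212.0315 m
→ Helmert⁻¹: X=-6156768.0792, Y=463850.3196, Z=1601955.8356
→ geod (Bowring, a=6378137.000): φ=14.63897800°, λ=175.69148100°, h=1871.0730 m

φ=14.638978°, λ=175.691481°, h=1871.073 m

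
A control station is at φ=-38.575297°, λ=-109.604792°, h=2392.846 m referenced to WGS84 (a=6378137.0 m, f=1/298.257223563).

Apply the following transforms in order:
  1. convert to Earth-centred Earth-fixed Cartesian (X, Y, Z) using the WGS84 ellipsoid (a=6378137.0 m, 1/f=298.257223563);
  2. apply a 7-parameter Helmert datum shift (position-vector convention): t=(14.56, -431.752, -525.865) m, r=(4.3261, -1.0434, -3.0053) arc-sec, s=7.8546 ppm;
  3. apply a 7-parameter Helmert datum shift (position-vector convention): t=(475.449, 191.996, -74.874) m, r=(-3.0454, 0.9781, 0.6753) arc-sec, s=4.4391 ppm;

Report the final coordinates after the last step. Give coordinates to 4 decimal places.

start: φ=-38.575297°, λ=-109.604792°, h=2392.846 m
→ ECEF (a=6378137.000, f=1/298.257223563): X=-1675884.3780, Y=-4705184.8027, Z=-3957059.4215
→ Helmert 7p (PV): X=-1675931.5199, Y=-4705546.0999, Z=-3957723.5303
→ Helmert 7p (PV): X=-1675466.8722, Y=-4705438.9133, Z=-3957738.5503

X=-1675466.8722 m, Y=-4705438.9133 m, Z=-3957738.5503 m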